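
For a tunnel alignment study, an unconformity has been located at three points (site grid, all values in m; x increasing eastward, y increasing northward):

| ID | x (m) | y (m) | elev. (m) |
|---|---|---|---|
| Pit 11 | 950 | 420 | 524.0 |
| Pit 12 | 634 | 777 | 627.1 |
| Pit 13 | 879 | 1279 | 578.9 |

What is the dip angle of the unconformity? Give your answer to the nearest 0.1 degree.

Let the plane be z = a·x + b·y + c.
Pit 12−Pit 11: −316a + 357b = 103.1;  Pit 13−Pit 11: −71a + 859b = 54.9.
Solving gives a = −0.28023, b = 0.04075.
Gradient magnitude |∇z| = √(a² + b²) = √(0.07853 + 0.00166) = 0.28318.
True dip = arctan(0.28318) = 15.8°, dipping toward E (azimuth ≈ 098°).

15.8°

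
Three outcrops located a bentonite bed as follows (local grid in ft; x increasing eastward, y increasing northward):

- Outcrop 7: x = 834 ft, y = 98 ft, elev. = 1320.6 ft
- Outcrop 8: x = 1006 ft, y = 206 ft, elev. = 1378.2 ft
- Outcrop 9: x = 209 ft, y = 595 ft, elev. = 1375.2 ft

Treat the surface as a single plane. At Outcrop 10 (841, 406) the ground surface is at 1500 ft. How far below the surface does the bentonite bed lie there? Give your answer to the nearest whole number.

Let the plane be z = a·x + b·y + c.
Outcrop 8−Outcrop 7: 172a + 108b = 57.6;  Outcrop 9−Outcrop 7: −625a + 497b = 54.6.
Solving gives a = 0.14858, b = 0.29671.
Then c = 1320.6 − a·834 − b·98 = 1167.61.
At (841, 406): z_contact = 125.0 + 120.5 + 1167.61 = 1413.0 ft.
Depth below ground = 1500 − 1413.0 = 87 ft.

87 ft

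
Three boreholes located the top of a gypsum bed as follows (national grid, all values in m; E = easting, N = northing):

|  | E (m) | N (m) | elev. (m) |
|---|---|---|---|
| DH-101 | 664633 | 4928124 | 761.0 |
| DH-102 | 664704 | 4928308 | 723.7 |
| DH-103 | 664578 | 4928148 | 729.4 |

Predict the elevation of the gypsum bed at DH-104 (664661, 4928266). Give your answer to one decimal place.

721.1 m

Let the plane be z = a·E + b·N + c.
DH-102−DH-101: 71a + 184b = −37.3;  DH-103−DH-101: −55a + 24b = −31.6.
Solving gives a = 0.416035183, b = −0.363252706.
Then c = 761 − a·664633 − b·4928124 = 1514404.67.
At (664661, 4928266): z = 276522.4 − 1790206.0 + 1514404.67 = 721.1 m.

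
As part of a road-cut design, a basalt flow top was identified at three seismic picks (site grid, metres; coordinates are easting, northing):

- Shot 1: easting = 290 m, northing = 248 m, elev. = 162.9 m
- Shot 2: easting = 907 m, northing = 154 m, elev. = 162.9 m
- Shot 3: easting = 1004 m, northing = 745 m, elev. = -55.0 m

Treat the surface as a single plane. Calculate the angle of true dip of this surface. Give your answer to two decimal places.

19.99°

Two edge vectors: Shot 1→Shot 2 = (617, -94, 0), Shot 1→Shot 3 = (714, 497, -217.9).
Normal n = (Shot 1→Shot 2) × (Shot 1→Shot 3) = (20482.6, 134444.3, 373765).
So ∂z/∂easting = −n_x/n_z = −0.05480 and ∂z/∂northing = −n_y/n_z = −0.35970.
Gradient magnitude |∇z| = √(a² + b²) = √(0.00300 + 0.12939) = 0.36385.
True dip = arctan(0.36385) = 19.99°, dipping toward N (azimuth ≈ 009°).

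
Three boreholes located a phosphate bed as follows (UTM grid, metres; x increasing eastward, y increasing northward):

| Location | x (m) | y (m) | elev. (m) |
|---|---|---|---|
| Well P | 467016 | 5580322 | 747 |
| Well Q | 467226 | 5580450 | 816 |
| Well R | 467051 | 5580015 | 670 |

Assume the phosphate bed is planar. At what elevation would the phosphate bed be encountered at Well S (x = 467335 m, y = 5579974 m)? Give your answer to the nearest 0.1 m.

Two edge vectors: Well P→Well Q = (210, 128, 69), Well P→Well R = (35, -307, -77).
Normal n = (Well P→Well Q) × (Well P→Well R) = (11327, 18585, -68950).
So ∂z/∂x = −n_x/n_z = 0.164278463 and ∂z/∂y = −n_y/n_z = 0.269543147.
Intercept c from Well P: 747 − 76720.67 − 1504137.55 = −1580111.22.
At (467335, 5579974): z = 76773.1 + 1504043.8 − 1580111.22 = 705.6 m.

705.6 m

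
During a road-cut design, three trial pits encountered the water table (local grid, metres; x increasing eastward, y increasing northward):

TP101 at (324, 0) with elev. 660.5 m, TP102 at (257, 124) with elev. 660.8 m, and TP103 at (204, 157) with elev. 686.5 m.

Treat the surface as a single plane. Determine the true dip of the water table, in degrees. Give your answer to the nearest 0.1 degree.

Two edge vectors: TP101→TP102 = (-67, 124, 0.3), TP101→TP103 = (-120, 157, 26).
Normal n = (TP101→TP102) × (TP101→TP103) = (3176.9, 1706, 4361).
So ∂z/∂x = −n_x/n_z = −0.72848 and ∂z/∂y = −n_y/n_z = −0.39119.
Gradient magnitude |∇z| = √(a² + b²) = √(0.53068 + 0.15303) = 0.82687.
True dip = arctan(0.82687) = 39.6°, dipping toward ENE (azimuth ≈ 062°).

39.6°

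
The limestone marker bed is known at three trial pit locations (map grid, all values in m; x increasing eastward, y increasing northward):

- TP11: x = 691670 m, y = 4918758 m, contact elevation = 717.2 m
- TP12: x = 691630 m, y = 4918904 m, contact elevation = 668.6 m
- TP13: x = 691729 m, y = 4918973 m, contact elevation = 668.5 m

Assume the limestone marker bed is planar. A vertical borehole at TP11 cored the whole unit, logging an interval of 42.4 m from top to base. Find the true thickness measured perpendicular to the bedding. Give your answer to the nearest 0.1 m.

40.1 m

Two edge vectors: TP11→TP12 = (-40, 146, -48.6), TP11→TP13 = (59, 215, -48.7).
Normal n = (TP11→TP12) × (TP11→TP13) = (3338.8, -4815.4, -17214).
So ∂z/∂x = −n_x/n_z = 0.19396 and ∂z/∂y = −n_y/n_z = −0.27974.
|∇z| = √(a²+b²) = 0.34040, so dip δ = arctan(0.34040) = 18.80°.
True thickness = vertical thickness × cos δ = 42.4 × cos 18.80° = 40.1 m.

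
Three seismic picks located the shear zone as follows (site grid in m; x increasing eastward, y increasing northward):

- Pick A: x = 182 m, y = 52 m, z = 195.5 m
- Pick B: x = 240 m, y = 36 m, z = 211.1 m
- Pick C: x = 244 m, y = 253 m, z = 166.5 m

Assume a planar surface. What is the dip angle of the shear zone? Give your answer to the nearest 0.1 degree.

Let the plane be z = a·x + b·y + c.
Pick B−Pick A: 58a − 16b = 15.6;  Pick C−Pick A: 62a + 201b = −29.
Solving gives a = 0.21119, b = −0.20942.
Gradient magnitude |∇z| = √(a² + b²) = √(0.04460 + 0.04386) = 0.29742.
True dip = arctan(0.29742) = 16.6°, dipping toward NW (azimuth ≈ 315°).

16.6°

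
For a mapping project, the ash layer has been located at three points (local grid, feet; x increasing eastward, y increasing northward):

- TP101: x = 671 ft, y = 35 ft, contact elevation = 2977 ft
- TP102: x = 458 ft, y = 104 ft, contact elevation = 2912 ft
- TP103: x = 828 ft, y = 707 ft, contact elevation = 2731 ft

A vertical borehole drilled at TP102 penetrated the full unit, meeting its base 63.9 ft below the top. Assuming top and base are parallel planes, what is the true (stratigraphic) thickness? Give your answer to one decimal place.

58.4 ft

Let the plane be z = a·x + b·y + c.
TP102−TP101: −213a + 69b = −65;  TP103−TP101: 157a + 672b = −246.
Solving gives a = 0.17345, b = −0.40659.
|∇z| = √(a²+b²) = 0.44205, so dip δ = arctan(0.44205) = 23.85°.
True thickness = vertical thickness × cos δ = 63.9 × cos 23.85° = 58.4 ft.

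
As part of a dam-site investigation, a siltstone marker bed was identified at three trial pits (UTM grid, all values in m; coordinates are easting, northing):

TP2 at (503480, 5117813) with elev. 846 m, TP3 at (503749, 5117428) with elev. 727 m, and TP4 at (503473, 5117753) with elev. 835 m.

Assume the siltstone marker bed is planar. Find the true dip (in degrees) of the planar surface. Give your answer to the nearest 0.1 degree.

14.2°

Let the plane be z = a·easting + b·northing + c.
TP3−TP2: 269a − 385b = −119;  TP4−TP2: −7a − 60b = −11.
Solving gives a = −0.15423, b = 0.20133.
Gradient magnitude |∇z| = √(a² + b²) = √(0.02379 + 0.04053) = 0.25362.
True dip = arctan(0.25362) = 14.2°, dipping toward SE (azimuth ≈ 143°).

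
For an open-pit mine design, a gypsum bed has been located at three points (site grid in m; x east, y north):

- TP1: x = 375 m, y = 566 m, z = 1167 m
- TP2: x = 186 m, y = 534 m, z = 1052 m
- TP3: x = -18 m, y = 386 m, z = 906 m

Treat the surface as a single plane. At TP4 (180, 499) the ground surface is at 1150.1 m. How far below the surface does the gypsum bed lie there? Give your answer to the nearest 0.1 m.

108.3 m

Two edge vectors: TP1→TP2 = (-189, -32, -115), TP1→TP3 = (-393, -180, -261).
Normal n = (TP1→TP2) × (TP1→TP3) = (-12348, -4134, 21444).
So ∂z/∂x = −n_x/n_z = 0.57583 and ∂z/∂y = −n_y/n_z = 0.19278.
Intercept c from TP1: 1167 − 215.93 − 109.11 = 841.95.
At (180, 499): z_contact = 103.65 + 96.20 + 841.95 = 1041.80 m.
Depth below ground = 1150.1 − 1041.80 = 108.3 m.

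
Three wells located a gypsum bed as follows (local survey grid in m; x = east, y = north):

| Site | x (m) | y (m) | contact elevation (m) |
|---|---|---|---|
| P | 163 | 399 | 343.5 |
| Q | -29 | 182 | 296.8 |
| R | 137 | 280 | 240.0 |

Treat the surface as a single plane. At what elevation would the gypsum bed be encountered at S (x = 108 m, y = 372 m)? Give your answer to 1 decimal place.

368.3 m

Let the plane be z = a·x + b·y + c.
Q−P: −192a − 217b = −46.7;  R−P: −26a − 119b = −103.5.
Solving gives a = −0.98234, b = 1.08438.
Then c = 343.5 − a·163 − b·399 = 70.96.
At (108, 372): z = −106.1 + 403.4 + 70.96 = 368.3 m.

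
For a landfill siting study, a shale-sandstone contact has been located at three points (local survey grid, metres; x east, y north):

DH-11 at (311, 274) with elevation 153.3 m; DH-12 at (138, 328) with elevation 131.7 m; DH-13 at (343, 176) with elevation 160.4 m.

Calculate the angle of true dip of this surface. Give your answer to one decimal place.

6.8°

Let the plane be z = a·x + b·y + c.
DH-12−DH-11: −173a + 54b = −21.6;  DH-13−DH-11: 32a − 98b = 7.1.
Solving gives a = 0.11384, b = −0.03528.
Gradient magnitude |∇z| = √(a² + b²) = √(0.01296 + 0.00124) = 0.11918.
True dip = arctan(0.11918) = 6.8°, dipping toward WNW (azimuth ≈ 287°).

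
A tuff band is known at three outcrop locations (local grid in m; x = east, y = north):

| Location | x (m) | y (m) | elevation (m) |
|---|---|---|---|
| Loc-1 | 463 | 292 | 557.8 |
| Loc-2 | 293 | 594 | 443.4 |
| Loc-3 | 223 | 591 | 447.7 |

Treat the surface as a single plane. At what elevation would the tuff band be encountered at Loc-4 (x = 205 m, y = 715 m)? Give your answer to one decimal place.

398.4 m

Two edge vectors: Loc-1→Loc-2 = (-170, 302, -114.4), Loc-1→Loc-3 = (-240, 299, -110.1).
Normal n = (Loc-1→Loc-2) × (Loc-1→Loc-3) = (955.4, 8739, 21650).
So ∂z/∂x = −n_x/n_z = −0.04413 and ∂z/∂y = −n_y/n_z = −0.40365.
Intercept c from Loc-1: 557.8 + 20.43 + 117.87 = 696.10.
At (205, 715): z = −9.0 − 288.6 + 696.10 = 398.4 m.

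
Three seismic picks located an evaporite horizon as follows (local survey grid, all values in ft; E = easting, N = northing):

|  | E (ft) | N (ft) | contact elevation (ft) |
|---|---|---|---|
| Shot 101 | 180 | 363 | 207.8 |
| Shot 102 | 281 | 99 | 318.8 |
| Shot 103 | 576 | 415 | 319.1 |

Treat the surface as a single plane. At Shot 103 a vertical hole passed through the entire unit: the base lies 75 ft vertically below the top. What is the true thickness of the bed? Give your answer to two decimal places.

68.71 ft

Two edge vectors: Shot 101→Shot 102 = (101, -264, 111), Shot 101→Shot 103 = (396, 52, 111.3).
Normal n = (Shot 101→Shot 102) × (Shot 101→Shot 103) = (-35155.2, 32714.7, 109796).
So ∂z/∂E = −n_x/n_z = 0.32019 and ∂z/∂N = −n_y/n_z = −0.29796.
|∇z| = √(a²+b²) = 0.43738, so dip δ = arctan(0.43738) = 23.62°.
True thickness = vertical thickness × cos δ = 75 × cos 23.62° = 68.71 ft.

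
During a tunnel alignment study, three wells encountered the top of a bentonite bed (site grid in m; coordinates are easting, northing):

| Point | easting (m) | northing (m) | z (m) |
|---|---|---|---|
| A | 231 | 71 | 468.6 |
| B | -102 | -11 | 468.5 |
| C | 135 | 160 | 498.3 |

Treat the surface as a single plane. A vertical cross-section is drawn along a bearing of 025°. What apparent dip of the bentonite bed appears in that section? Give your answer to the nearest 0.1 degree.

12.0°

Let the plane be z = a·easting + b·northing + c.
B−A: −333a − 82b = −0.1;  C−A: −96a + 89b = 29.7.
Solving gives a = −0.06469, b = 0.26393.
Unit vector along 025° is (sin 25°, cos 25°) = (0.4226, 0.9063).
Slope in that direction = a·(0.4226) + b·(0.9063) = 0.21186.
Apparent dip = arctan|0.21186| = 12.0° (true dip is 15.2°, so apparent ≤ true as expected).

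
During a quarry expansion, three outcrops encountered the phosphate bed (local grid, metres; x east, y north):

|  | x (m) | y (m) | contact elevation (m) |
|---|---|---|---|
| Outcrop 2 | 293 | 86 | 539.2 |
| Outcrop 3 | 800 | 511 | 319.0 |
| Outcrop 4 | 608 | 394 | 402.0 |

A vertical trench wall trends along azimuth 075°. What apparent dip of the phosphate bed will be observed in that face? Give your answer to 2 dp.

Let the plane be z = a·x + b·y + c.
Outcrop 3−Outcrop 2: 507a + 425b = −220.2;  Outcrop 4−Outcrop 2: 315a + 308b = −137.2.
Solving gives a = −0.42689, b = −0.00886.
Unit vector along 075° is (sin 75°, cos 75°) = (0.9659, 0.2588).
Slope in that direction = a·(0.9659) + b·(0.2588) = −0.41464.
Apparent dip = arctan|0.41464| = 22.52° (true dip is 23.1°, so apparent ≤ true as expected).

22.52°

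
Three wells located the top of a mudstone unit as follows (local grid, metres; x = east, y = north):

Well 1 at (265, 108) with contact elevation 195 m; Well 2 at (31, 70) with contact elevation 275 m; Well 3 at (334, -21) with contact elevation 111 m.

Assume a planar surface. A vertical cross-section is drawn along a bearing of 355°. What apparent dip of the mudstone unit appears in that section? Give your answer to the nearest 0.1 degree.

Let the plane be z = a·x + b·y + c.
Well 2−Well 1: −234a − 38b = 80;  Well 3−Well 1: 69a − 129b = −84.
Solving gives a = −0.41185, b = 0.43087.
Unit vector along 355° is (sin 355°, cos 355°) = (-0.0872, 0.9962).
Slope in that direction = a·(-0.0872) + b·(0.9962) = 0.46513.
Apparent dip = arctan|0.46513| = 24.9° (true dip is 30.8°, so apparent ≤ true as expected).

24.9°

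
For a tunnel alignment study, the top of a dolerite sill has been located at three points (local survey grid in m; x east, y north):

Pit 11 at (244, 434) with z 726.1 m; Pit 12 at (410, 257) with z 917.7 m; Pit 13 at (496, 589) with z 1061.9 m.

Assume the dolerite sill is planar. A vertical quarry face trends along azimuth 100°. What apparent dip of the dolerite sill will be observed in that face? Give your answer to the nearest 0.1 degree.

Let the plane be z = a·x + b·y + c.
Pit 12−Pit 11: 166a − 177b = 191.6;  Pit 13−Pit 11: 252a + 155b = 335.8.
Solving gives a = 1.26730, b = 0.10606.
Unit vector along 100° is (sin 100°, cos 100°) = (0.9848, -0.1736).
Slope in that direction = a·(0.9848) + b·(-0.1736) = 1.22963.
Apparent dip = arctan|1.22963| = 50.9° (true dip is 51.8°, so apparent ≤ true as expected).

50.9°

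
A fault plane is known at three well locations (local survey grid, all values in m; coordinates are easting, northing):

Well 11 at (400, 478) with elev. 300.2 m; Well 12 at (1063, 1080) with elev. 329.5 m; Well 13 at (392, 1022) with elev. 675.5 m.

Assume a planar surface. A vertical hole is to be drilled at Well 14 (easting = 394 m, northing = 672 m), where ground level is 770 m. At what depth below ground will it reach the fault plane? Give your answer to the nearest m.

334 m

Let the plane be z = a·easting + b·northing + c.
Well 12−Well 11: 663a + 602b = 29.3;  Well 13−Well 11: −8a + 544b = 375.3.
Solving gives a = −0.57455, b = 0.68144.
Then c = 300.2 − a·400 − b·478 = 204.29.
At (394, 672): z_contact = −226.4 + 457.9 + 204.29 = 435.8 m.
Depth below ground = 770 − 435.8 = 334 m.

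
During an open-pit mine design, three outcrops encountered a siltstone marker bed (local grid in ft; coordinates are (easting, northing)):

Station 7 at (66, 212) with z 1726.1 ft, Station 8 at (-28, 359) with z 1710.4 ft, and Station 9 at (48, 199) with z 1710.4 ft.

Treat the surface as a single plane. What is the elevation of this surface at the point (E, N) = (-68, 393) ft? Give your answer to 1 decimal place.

1694.9 ft

Let the plane be z = a·E + b·N + c.
Station 8−Station 7: −94a + 147b = −15.7;  Station 9−Station 7: −18a − 13b = −15.7.
Solving gives a = 0.64943, b = 0.30848.
Then c = 1726.1 − a·66 − b·212 = 1617.84.
At (-68, 393): z = −44.2 + 121.2 + 1617.84 = 1694.9 ft.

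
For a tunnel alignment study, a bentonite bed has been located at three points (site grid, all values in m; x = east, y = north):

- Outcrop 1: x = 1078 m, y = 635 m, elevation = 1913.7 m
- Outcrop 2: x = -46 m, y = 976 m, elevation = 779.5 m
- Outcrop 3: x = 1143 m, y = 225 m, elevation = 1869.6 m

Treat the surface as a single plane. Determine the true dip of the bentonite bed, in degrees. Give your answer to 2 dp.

48.49°

Two edge vectors: Outcrop 1→Outcrop 2 = (-1124, 341, -1134.2), Outcrop 1→Outcrop 3 = (65, -410, -44.1).
Normal n = (Outcrop 1→Outcrop 2) × (Outcrop 1→Outcrop 3) = (-480060.1, -123291.4, 438675).
So ∂z/∂x = −n_x/n_z = 1.09434 and ∂z/∂y = −n_y/n_z = 0.28105.
Gradient magnitude |∇z| = √(a² + b²) = √(1.19758 + 0.07899) = 1.12986.
True dip = arctan(1.12986) = 48.49°, dipping toward WSW (azimuth ≈ 256°).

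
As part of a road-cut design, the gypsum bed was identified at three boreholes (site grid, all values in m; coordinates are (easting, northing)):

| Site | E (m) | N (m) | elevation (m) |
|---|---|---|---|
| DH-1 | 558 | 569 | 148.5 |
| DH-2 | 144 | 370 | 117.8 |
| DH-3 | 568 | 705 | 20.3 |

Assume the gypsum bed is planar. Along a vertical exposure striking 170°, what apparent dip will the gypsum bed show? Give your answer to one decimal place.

46.7°

Let the plane be z = a·E + b·N + c.
DH-2−DH-1: −414a − 199b = −30.7;  DH-3−DH-1: 10a + 136b = −128.2.
Solving gives a = 0.54658, b = −0.98284.
Unit vector along 170° is (sin 170°, cos 170°) = (0.1736, -0.9848).
Slope in that direction = a·(0.1736) + b·(-0.9848) = 1.06282.
Apparent dip = arctan|1.06282| = 46.7° (true dip is 48.4°, so apparent ≤ true as expected).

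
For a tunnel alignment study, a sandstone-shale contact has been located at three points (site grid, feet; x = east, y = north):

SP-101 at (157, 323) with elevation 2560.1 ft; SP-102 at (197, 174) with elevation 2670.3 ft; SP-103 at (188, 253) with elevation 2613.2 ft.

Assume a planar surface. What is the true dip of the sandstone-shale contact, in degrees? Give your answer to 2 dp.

35.70°

Let the plane be z = a·x + b·y + c.
SP-102−SP-101: 40a − 149b = 110.2;  SP-103−SP-101: 31a − 70b = 53.1.
Solving gives a = 0.10880, b = −0.71039.
Gradient magnitude |∇z| = √(a² + b²) = √(0.01184 + 0.50465) = 0.71867.
True dip = arctan(0.71867) = 35.70°, dipping toward N (azimuth ≈ 351°).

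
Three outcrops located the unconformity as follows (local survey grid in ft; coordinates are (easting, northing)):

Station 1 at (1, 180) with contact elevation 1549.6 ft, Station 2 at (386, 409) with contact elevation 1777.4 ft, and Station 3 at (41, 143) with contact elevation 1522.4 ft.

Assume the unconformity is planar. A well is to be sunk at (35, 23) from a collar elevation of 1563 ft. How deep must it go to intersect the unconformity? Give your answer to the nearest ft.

Let the plane be z = a·E + b·N + c.
Station 2−Station 1: 385a + 229b = 227.8;  Station 3−Station 1: 40a − 37b = −27.2.
Solving gives a = 0.09399, b = 0.83674.
Then c = 1549.6 − a·1 − b·180 = 1398.89.
At (35, 23): z_contact = 3.3 + 19.2 + 1398.89 = 1421.4 ft.
Depth below ground = 1563 − 1421.4 = 142 ft.

142 ft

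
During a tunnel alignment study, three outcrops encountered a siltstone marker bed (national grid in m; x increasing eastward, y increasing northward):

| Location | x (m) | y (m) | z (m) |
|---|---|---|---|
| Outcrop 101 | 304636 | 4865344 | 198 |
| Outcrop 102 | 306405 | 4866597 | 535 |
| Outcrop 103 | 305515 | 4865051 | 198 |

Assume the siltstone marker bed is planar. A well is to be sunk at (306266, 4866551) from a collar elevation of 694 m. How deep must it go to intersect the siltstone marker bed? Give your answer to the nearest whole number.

176 m

Two edge vectors: Outcrop 101→Outcrop 102 = (1769, 1253, 337), Outcrop 101→Outcrop 103 = (879, -293, 0).
Normal n = (Outcrop 101→Outcrop 102) × (Outcrop 101→Outcrop 103) = (98741, 296223, -1619704).
So ∂z/∂x = −n_x/n_z = 0.06096237 and ∂z/∂y = −n_y/n_z = 0.18288712.
Intercept c from Outcrop 101: 198 − 18571.33 − 889808.75 = −908182.09.
At (306266, 4866551): z_contact = 18670.7 + 890029.5 − 908182.09 = 518.1 m.
Depth below ground = 694 − 518.1 = 176 m.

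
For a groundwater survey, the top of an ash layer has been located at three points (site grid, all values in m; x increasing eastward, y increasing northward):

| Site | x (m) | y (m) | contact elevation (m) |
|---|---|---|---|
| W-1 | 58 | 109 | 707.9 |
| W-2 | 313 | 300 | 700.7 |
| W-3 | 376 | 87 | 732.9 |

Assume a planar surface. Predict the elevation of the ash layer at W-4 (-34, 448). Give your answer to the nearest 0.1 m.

657.2 m

Two edge vectors: W-1→W-2 = (255, 191, -7.2), W-1→W-3 = (318, -22, 25).
Normal n = (W-1→W-2) × (W-1→W-3) = (4616.6, -8664.6, -66348).
So ∂z/∂x = −n_x/n_z = 0.06958 and ∂z/∂y = −n_y/n_z = −0.13059.
Intercept c from W-1: 707.9 − 4.04 + 14.23 = 718.10.
At (-34, 448): z = −2.4 − 58.5 + 718.10 = 657.2 m.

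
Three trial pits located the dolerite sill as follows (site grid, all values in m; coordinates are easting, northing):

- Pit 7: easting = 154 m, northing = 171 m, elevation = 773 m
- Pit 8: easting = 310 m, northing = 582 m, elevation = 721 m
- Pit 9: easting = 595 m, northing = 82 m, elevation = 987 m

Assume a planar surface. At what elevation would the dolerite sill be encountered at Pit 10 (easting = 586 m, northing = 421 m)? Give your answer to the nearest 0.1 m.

885.3 m

Let the plane be z = a·easting + b·northing + c.
Pit 8−Pit 7: 156a + 411b = −52;  Pit 9−Pit 7: 441a − 89b = 214.
Solving gives a = 0.42702, b = −0.28860.
Then c = 773 − a·154 − b·171 = 756.59.
At (586, 421): z = 250.2 − 121.5 + 756.59 = 885.3 m.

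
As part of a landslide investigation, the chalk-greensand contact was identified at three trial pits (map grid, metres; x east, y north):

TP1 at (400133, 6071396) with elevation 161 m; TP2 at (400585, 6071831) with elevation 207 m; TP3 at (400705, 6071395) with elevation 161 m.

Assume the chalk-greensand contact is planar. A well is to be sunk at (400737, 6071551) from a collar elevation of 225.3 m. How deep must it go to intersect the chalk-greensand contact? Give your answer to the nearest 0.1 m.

Let the plane be z = a·x + b·y + c.
TP2−TP1: 452a + 435b = 46;  TP3−TP1: 572a − 1b = 0.
Solving gives a = 0.000184537, b = 0.105555377.
Then c = 161 − a·400133 − b·6071396 = −640781.33.
At (400737, 6071551): z_contact = 73.95 + 640884.86 − 640781.33 = 177.47 m.
Depth below ground = 225.3 − 177.47 = 47.8 m.

47.8 m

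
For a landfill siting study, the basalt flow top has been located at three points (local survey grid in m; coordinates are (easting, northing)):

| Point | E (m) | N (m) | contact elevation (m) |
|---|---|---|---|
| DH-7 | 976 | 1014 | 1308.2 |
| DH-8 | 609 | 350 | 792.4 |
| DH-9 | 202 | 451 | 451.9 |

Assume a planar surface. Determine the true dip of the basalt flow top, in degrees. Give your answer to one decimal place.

43.4°

Two edge vectors: DH-7→DH-8 = (-367, -664, -515.8), DH-7→DH-9 = (-774, -563, -856.3).
Normal n = (DH-7→DH-8) × (DH-7→DH-9) = (278187.8, 84967.1, -307315).
So ∂z/∂E = −n_x/n_z = 0.90522 and ∂z/∂N = −n_y/n_z = 0.27648.
Gradient magnitude |∇z| = √(a² + b²) = √(0.81942 + 0.07644) = 0.94650.
True dip = arctan(0.94650) = 43.4°, dipping toward WSW (azimuth ≈ 253°).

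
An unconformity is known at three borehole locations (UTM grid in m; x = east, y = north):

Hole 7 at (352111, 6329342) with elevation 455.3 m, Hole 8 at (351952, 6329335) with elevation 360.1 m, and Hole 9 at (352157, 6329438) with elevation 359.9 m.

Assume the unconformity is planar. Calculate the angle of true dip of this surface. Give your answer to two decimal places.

55.66°

Two edge vectors: Hole 7→Hole 8 = (-159, -7, -95.2), Hole 7→Hole 9 = (46, 96, -95.4).
Normal n = (Hole 7→Hole 8) × (Hole 7→Hole 9) = (9807, -19547.8, -14942).
So ∂z/∂x = −n_x/n_z = 0.65634 and ∂z/∂y = −n_y/n_z = −1.30825.
Gradient magnitude |∇z| = √(a² + b²) = √(0.43078 + 1.71151) = 1.46365.
True dip = arctan(1.46365) = 55.66°, dipping toward NNW (azimuth ≈ 333°).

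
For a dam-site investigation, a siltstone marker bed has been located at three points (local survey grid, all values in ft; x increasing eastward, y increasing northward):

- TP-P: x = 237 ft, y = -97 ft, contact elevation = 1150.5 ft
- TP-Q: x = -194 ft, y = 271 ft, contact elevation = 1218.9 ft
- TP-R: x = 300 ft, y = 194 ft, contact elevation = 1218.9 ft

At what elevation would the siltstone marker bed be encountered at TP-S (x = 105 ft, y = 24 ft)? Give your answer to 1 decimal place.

1173.3 ft

Let the plane be z = a·x + b·y + c.
TP-Q−TP-P: −431a + 368b = 68.4;  TP-R−TP-P: 63a + 291b = 68.4.
Solving gives a = 0.03544, b = 0.22738.
Then c = 1150.5 − a·237 − b·-97 = 1164.16.
At (105, 24): z = 3.7 + 5.5 + 1164.16 = 1173.3 ft.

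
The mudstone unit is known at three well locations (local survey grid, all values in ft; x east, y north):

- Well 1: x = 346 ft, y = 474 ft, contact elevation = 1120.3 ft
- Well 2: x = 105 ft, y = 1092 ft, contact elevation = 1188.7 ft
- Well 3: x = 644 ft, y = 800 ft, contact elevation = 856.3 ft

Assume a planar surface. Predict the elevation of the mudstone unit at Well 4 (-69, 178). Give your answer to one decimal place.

Let the plane be z = a·x + b·y + c.
Well 2−Well 1: −241a + 618b = 68.4;  Well 3−Well 1: 298a + 326b = −264.
Solving gives a = −0.705859, b = −0.164583.
Then c = 1120.3 − a·346 − b·474 = 1442.54.
At (-69, 178): z = 48.7 − 29.3 + 1442.54 = 1461.9 ft.

1461.9 ft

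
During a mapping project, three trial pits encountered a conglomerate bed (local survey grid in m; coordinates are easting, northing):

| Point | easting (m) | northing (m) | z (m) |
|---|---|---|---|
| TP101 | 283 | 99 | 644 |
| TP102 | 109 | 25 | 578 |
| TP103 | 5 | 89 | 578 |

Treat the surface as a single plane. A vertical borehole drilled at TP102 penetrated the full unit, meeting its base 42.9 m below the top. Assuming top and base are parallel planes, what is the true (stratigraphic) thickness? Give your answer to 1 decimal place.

Two edge vectors: TP101→TP102 = (-174, -74, -66), TP101→TP103 = (-278, -10, -66).
Normal n = (TP101→TP102) × (TP101→TP103) = (4224, 6864, -18832).
So ∂z/∂easting = −n_x/n_z = 0.22430 and ∂z/∂northing = −n_y/n_z = 0.36449.
|∇z| = √(a²+b²) = 0.42797, so dip δ = arctan(0.42797) = 23.17°.
True thickness = vertical thickness × cos δ = 42.9 × cos 23.17° = 39.4 m.

39.4 m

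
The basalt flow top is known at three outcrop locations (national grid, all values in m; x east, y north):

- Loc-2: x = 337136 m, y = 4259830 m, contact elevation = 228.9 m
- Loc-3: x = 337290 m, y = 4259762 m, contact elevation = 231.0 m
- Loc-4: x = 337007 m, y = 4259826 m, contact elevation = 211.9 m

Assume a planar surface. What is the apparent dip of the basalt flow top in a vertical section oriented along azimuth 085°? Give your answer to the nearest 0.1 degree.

Let the plane be z = a·x + b·y + c.
Loc-3−Loc-2: 154a − 68b = 2.1;  Loc-4−Loc-2: −129a − 4b = −17.
Solving gives a = 0.12403, b = 0.25001.
Unit vector along 085° is (sin 85°, cos 85°) = (0.9962, 0.0872).
Slope in that direction = a·(0.9962) + b·(0.0872) = 0.14535.
Apparent dip = arctan|0.14535| = 8.3° (true dip is 15.6°, so apparent ≤ true as expected).

8.3°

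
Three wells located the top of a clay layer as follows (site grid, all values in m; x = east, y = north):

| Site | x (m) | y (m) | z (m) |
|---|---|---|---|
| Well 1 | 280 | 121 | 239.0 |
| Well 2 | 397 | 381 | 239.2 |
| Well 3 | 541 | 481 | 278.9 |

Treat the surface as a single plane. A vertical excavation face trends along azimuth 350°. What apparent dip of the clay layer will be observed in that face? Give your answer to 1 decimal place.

Two edge vectors: Well 1→Well 2 = (117, 260, 0.2), Well 1→Well 3 = (261, 360, 39.9).
Normal n = (Well 1→Well 2) × (Well 1→Well 3) = (10302, -4616.1, -25740).
So ∂z/∂x = −n_x/n_z = 0.40023 and ∂z/∂y = −n_y/n_z = −0.17934.
Unit vector along 350° is (sin 350°, cos 350°) = (-0.1736, 0.9848).
Slope in that direction = a·(-0.1736) + b·(0.9848) = −0.24611.
Apparent dip = arctan|0.24611| = 13.8° (true dip is 23.7°, so apparent ≤ true as expected).

13.8°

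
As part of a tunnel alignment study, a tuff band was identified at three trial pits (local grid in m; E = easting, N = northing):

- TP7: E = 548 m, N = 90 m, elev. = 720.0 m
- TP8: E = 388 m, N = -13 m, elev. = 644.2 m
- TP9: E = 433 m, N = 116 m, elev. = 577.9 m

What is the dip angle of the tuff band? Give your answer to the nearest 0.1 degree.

53.6°

Let the plane be z = a·E + b·N + c.
TP8−TP7: −160a − 103b = −75.8;  TP9−TP7: −115a + 26b = −142.1.
Solving gives a = 1.03762, b = −0.87591.
Gradient magnitude |∇z| = √(a² + b²) = √(1.07665 + 0.76722) = 1.35790.
True dip = arctan(1.35790) = 53.6°, dipping toward NW (azimuth ≈ 310°).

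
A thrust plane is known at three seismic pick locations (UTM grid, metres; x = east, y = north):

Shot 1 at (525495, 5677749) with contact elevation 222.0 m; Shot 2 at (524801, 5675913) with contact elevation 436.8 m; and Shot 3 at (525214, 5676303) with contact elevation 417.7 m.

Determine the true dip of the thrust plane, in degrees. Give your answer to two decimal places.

Let the plane be z = a·x + b·y + c.
Shot 2−Shot 1: −694a − 1836b = 214.8;  Shot 3−Shot 1: −281a − 1446b = 195.7.
Solving gives a = 0.09988, b = −0.15475.
Gradient magnitude |∇z| = √(a² + b²) = √(0.00998 + 0.02395) = 0.18419.
True dip = arctan(0.18419) = 10.44°, dipping toward NNW (azimuth ≈ 327°).

10.44°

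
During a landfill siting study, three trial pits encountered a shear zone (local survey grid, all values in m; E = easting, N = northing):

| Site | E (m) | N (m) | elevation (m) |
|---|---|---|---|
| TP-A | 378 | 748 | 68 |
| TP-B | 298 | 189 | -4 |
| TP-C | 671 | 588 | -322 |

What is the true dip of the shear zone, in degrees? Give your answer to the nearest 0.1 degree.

Let the plane be z = a·E + b·N + c.
TP-B−TP-A: −80a − 559b = −72;  TP-C−TP-A: 293a − 160b = −390.
Solving gives a = −1.16934, b = 0.29615.
Gradient magnitude |∇z| = √(a² + b²) = √(1.36735 + 0.08770) = 1.20626.
True dip = arctan(1.20626) = 50.3°, dipping toward ESE (azimuth ≈ 104°).

50.3°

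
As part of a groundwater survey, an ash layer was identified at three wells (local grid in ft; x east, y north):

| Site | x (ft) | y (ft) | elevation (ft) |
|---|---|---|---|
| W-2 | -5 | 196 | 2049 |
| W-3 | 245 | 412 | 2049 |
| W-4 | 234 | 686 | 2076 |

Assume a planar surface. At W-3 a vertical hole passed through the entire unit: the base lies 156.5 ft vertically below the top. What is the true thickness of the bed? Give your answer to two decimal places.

155.27 ft

Let the plane be z = a·x + b·y + c.
W-3−W-2: 250a + 216b = 0;  W-4−W-2: 239a + 490b = 27.
Solving gives a = −0.08228, b = 0.09524.
|∇z| = √(a²+b²) = 0.12586, so dip δ = arctan(0.12586) = 7.17°.
True thickness = vertical thickness × cos δ = 156.5 × cos 7.17° = 155.27 ft.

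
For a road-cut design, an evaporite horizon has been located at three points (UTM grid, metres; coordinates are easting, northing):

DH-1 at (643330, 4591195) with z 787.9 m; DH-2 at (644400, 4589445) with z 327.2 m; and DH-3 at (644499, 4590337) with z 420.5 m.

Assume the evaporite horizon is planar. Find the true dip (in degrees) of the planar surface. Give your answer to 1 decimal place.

14.3°

Two edge vectors: DH-1→DH-2 = (1070, -1750, -460.7), DH-1→DH-3 = (1169, -858, -367.4).
Normal n = (DH-1→DH-2) × (DH-1→DH-3) = (247669.4, -145440.3, 1127690).
So ∂z/∂easting = −n_x/n_z = −0.21963 and ∂z/∂northing = −n_y/n_z = 0.12897.
Gradient magnitude |∇z| = √(a² + b²) = √(0.04824 + 0.01663) = 0.25469.
True dip = arctan(0.25469) = 14.3°, dipping toward ESE (azimuth ≈ 120°).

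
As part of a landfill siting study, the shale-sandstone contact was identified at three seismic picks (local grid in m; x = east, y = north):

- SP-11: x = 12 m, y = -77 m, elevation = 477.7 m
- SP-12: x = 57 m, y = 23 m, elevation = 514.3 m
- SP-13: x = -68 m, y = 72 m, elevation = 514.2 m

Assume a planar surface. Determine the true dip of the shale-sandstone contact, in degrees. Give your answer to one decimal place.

18.5°

Let the plane be z = a·x + b·y + c.
SP-12−SP-11: 45a + 100b = 36.6;  SP-13−SP-11: −80a + 149b = 36.5.
Solving gives a = 0.12264, b = 0.31081.
Gradient magnitude |∇z| = √(a² + b²) = √(0.01504 + 0.09660) = 0.33413.
True dip = arctan(0.33413) = 18.5°, dipping toward SSW (azimuth ≈ 202°).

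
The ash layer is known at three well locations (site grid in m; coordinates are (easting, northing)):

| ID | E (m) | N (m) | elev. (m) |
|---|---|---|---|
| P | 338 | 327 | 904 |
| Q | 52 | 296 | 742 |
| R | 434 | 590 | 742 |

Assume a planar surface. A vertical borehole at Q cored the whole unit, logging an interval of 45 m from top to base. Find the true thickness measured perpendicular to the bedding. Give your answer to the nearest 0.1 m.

Let the plane be z = a·E + b·N + c.
Q−P: −286a − 31b = −162;  R−P: 96a + 263b = −162.
Solving gives a = 0.65928, b = −0.85662.
|∇z| = √(a²+b²) = 1.08095, so dip δ = arctan(1.08095) = 47.23°.
True thickness = vertical thickness × cos δ = 45 × cos 47.23° = 30.6 m.

30.6 m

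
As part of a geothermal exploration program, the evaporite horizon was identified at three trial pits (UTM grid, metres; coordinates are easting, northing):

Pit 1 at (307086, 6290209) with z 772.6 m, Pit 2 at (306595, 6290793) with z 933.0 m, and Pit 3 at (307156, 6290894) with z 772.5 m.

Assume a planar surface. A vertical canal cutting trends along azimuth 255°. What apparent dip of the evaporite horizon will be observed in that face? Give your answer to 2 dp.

Two edge vectors: Pit 1→Pit 2 = (-491, 584, 160.4), Pit 1→Pit 3 = (70, 685, -0.1).
Normal n = (Pit 1→Pit 2) × (Pit 1→Pit 3) = (-109932.4, 11178.9, -377215).
So ∂z/∂easting = −n_x/n_z = −0.29143 and ∂z/∂northing = −n_y/n_z = 0.02964.
Unit vector along 255° is (sin 255°, cos 255°) = (-0.9659, -0.2588).
Slope in that direction = a·(-0.9659) + b·(-0.2588) = 0.27383.
Apparent dip = arctan|0.27383| = 15.31° (true dip is 16.3°, so apparent ≤ true as expected).

15.31°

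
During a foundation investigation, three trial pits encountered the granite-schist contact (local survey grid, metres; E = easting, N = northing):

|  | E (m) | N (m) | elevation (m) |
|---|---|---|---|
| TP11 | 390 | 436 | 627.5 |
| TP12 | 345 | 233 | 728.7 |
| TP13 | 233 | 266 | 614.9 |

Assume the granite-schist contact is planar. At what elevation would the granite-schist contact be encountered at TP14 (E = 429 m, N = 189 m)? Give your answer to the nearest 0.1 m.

Let the plane be z = a·E + b·N + c.
TP12−TP11: −45a − 203b = 101.2;  TP13−TP11: −157a − 170b = −12.6.
Solving gives a = 0.81590, b = −0.67939.
Then c = 627.5 − a·390 − b·436 = 605.51.
At (429, 189): z = 350.0 − 128.4 + 605.51 = 827.1 m.

827.1 m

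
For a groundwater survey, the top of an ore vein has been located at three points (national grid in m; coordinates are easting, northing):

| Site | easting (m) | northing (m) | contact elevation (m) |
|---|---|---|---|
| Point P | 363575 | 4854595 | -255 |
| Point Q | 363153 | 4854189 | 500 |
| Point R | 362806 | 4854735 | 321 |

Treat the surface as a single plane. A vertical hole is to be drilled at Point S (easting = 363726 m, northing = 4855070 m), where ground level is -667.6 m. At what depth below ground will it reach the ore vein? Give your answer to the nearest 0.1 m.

157.3 m

Let the plane be z = a·easting + b·northing + c.
Point Q−Point P: −422a − 406b = 755;  Point R−Point P: −769a + 140b = 576.
Solving gives a = −0.914520569, b = −0.909045123.
Then c = -255 − a·363575 − b·4854595 = 4745287.73.
At (363726, 4855070): z_contact = −332634.91 − 4413477.71 + 4745287.73 = -824.89 m.
Depth below ground = -667.6 − (-824.89) = 157.3 m.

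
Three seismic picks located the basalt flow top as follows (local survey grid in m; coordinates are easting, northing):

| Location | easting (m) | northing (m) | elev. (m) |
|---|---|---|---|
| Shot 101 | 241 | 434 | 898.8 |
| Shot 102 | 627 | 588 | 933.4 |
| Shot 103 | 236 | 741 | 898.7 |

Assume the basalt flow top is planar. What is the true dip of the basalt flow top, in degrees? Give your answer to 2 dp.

5.10°

Let the plane be z = a·easting + b·northing + c.
Shot 102−Shot 101: 386a + 154b = 34.6;  Shot 103−Shot 101: −5a + 307b = −0.1.
Solving gives a = 0.08919, b = 0.00113.
Gradient magnitude |∇z| = √(a² + b²) = √(0.00795 + 0.00000) = 0.08919.
True dip = arctan(0.08919) = 5.10°, dipping toward W (azimuth ≈ 269°).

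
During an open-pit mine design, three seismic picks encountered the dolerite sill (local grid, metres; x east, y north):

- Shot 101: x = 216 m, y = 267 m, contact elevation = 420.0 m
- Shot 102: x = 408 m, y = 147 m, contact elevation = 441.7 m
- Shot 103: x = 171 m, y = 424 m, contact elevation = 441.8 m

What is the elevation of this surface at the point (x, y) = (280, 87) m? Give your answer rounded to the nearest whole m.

Two edge vectors: Shot 101→Shot 102 = (192, -120, 21.7), Shot 101→Shot 103 = (-45, 157, 21.8).
Normal n = (Shot 101→Shot 102) × (Shot 101→Shot 103) = (-6022.9, -5162.1, 24744).
So ∂z/∂x = −n_x/n_z = 0.24341 and ∂z/∂y = −n_y/n_z = 0.20862.
Intercept c from Shot 101: 420 − 52.58 − 55.70 = 311.72.
At (280, 87): z = 68.2 + 18.1 + 311.72 = 398.0 m.

398 m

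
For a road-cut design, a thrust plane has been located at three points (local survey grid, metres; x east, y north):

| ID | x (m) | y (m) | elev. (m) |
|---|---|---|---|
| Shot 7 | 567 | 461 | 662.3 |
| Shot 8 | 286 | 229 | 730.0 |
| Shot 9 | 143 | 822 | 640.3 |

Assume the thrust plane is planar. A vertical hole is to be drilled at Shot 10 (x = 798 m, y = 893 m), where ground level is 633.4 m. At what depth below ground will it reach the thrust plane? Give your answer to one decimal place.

Two edge vectors: Shot 7→Shot 8 = (-281, -232, 67.7), Shot 7→Shot 9 = (-424, 361, -22).
Normal n = (Shot 7→Shot 8) × (Shot 7→Shot 9) = (-19335.7, -34886.8, -199809).
So ∂z/∂x = −n_x/n_z = −0.09677 and ∂z/∂y = −n_y/n_z = −0.17460.
Intercept c from Shot 7: 662.3 + 54.87 + 80.49 = 797.66.
At (798, 893): z_contact = −77.22 − 155.92 + 797.66 = 564.52 m.
Depth below ground = 633.4 − 564.52 = 68.9 m.

68.9 m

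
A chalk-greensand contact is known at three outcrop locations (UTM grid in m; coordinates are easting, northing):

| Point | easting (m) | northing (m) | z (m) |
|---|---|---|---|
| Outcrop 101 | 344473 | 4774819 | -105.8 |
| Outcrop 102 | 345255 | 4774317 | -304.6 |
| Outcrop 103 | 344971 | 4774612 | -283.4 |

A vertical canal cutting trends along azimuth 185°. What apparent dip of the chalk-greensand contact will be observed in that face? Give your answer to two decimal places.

26.49°

Let the plane be z = a·easting + b·northing + c.
Outcrop 102−Outcrop 101: 782a − 502b = −198.8;  Outcrop 103−Outcrop 101: 498a − 207b = −177.6.
Solving gives a = −0.54474, b = −0.45256.
Unit vector along 185° is (sin 185°, cos 185°) = (-0.0872, -0.9962).
Slope in that direction = a·(-0.0872) + b·(-0.9962) = 0.49832.
Apparent dip = arctan|0.49832| = 26.49° (true dip is 35.3°, so apparent ≤ true as expected).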